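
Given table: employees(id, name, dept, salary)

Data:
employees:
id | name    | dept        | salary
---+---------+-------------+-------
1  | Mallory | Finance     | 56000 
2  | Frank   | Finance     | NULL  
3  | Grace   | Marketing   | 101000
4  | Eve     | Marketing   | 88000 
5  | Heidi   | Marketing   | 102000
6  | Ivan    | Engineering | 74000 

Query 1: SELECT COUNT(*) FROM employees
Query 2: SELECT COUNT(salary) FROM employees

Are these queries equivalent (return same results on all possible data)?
No, not equivalent

Query 1 returns: [(6,)]
Query 2 returns: [(5,)]

Reason: COUNT(*) includes NULLs, COUNT(column) excludes them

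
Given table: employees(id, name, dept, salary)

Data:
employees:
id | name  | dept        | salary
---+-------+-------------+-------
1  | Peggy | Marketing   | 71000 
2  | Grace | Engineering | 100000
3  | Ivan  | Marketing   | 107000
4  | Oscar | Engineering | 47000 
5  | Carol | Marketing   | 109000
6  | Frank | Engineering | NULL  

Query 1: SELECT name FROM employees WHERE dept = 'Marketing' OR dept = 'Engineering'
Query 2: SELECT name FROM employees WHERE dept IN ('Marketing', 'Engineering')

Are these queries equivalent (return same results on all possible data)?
Yes, equivalent

Both queries return: [('Carol',), ('Frank',), ('Grace',), ('Ivan',), ('Oscar',), ('Peggy',)]

Reason: OR vs IN are equivalent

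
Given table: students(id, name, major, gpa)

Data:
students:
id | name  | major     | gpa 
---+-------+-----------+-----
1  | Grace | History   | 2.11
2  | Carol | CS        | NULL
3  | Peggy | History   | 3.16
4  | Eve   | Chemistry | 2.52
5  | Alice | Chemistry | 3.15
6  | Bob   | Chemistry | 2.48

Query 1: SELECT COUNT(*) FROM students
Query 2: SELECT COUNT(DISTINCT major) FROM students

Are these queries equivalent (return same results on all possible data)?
No, not equivalent

Query 1 returns: [(6,)]
Query 2 returns: [(3,)]

Reason: COUNT(*) counts rows, COUNT(DISTINCT major) counts unique majors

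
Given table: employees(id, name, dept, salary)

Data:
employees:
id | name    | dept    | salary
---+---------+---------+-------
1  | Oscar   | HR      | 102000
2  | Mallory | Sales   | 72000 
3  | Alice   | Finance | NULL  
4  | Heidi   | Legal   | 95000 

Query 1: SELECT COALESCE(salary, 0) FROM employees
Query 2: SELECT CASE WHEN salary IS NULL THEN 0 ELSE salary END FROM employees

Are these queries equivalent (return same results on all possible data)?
Yes, equivalent

Both queries return: [(0,), (72000,), (95000,), (102000,)]

Reason: COALESCE vs CASE for NULL handling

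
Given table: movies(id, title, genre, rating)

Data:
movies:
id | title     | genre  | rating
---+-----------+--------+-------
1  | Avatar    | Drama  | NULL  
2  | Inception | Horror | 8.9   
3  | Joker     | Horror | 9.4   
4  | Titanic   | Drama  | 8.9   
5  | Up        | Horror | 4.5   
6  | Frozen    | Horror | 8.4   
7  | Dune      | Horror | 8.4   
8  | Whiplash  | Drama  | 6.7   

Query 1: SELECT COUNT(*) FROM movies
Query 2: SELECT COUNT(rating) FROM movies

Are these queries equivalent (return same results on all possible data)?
No, not equivalent

Query 1 returns: [(8,)]
Query 2 returns: [(7,)]

Reason: COUNT(*) includes NULLs, COUNT(column) excludes them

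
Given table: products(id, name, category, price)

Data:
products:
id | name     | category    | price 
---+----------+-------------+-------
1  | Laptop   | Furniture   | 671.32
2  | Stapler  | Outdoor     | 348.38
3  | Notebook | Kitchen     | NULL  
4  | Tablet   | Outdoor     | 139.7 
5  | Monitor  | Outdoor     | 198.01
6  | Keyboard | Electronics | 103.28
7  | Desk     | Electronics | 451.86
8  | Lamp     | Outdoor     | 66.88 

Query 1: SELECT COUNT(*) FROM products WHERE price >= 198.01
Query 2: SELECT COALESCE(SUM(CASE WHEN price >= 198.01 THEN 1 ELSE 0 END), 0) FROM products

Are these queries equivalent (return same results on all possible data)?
Yes, equivalent

Both queries return: [(4,)]

Reason: COUNT with WHERE vs conditional SUM (COALESCE handles empty-table NULL)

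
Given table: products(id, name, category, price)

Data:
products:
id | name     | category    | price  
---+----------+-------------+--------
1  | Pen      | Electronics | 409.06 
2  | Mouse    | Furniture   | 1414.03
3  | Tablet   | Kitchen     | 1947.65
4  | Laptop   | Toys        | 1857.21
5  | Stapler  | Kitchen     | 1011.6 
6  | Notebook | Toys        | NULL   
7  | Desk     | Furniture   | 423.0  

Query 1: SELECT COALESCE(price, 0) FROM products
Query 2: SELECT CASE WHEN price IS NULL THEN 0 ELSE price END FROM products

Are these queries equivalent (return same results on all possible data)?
Yes, equivalent

Both queries return: [(0,), (409.06,), (423.0,), (1011.6,), (1414.03,), (1857.21,), (1947.65,)]

Reason: COALESCE vs CASE for NULL handling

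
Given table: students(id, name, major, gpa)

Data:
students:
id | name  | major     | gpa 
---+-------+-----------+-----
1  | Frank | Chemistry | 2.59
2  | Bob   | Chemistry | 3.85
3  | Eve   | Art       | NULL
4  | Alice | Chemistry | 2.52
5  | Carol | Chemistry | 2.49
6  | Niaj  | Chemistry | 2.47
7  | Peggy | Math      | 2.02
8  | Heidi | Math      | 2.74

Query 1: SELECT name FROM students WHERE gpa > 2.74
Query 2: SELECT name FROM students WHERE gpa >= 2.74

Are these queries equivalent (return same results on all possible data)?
No, not equivalent

Query 1 returns: [('Bob',)]
Query 2 returns: [('Bob',), ('Heidi',)]

Reason: > vs >= gives different results when gpa = 2.74 exists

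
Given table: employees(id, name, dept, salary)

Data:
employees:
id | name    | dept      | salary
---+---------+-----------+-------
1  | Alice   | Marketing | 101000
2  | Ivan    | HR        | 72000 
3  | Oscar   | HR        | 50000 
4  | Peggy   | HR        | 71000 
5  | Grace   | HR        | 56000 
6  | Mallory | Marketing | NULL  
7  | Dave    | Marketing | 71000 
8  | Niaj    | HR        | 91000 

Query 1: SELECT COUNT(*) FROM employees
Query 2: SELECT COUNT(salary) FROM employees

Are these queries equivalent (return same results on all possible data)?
No, not equivalent

Query 1 returns: [(8,)]
Query 2 returns: [(7,)]

Reason: COUNT(*) includes NULLs, COUNT(column) excludes them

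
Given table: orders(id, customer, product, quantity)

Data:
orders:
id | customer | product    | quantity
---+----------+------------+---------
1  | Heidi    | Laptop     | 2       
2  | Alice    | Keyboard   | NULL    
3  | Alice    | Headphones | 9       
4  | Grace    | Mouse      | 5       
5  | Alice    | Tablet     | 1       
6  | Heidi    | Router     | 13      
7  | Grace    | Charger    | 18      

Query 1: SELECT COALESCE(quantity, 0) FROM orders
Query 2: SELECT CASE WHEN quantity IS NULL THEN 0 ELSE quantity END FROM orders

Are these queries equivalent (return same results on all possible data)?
Yes, equivalent

Both queries return: [(0,), (1,), (2,), (5,), (9,), (13,), (18,)]

Reason: COALESCE vs CASE for NULL handling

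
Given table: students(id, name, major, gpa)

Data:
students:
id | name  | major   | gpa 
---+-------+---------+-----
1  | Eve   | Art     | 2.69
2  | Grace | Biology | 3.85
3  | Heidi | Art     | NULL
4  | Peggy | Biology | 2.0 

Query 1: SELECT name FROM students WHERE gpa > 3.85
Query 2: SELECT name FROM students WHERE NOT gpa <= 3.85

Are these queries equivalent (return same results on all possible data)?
Yes, equivalent

Both queries return: []

Reason: Both filter gpa > 3.85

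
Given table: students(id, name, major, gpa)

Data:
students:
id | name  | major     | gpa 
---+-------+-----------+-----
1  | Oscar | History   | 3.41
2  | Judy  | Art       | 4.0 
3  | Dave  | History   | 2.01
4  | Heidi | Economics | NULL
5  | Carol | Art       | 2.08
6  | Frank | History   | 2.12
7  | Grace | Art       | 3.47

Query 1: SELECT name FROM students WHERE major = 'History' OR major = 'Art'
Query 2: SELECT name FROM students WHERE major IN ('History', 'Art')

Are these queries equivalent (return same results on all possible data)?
Yes, equivalent

Both queries return: [('Carol',), ('Dave',), ('Frank',), ('Grace',), ('Judy',), ('Oscar',)]

Reason: OR vs IN are equivalent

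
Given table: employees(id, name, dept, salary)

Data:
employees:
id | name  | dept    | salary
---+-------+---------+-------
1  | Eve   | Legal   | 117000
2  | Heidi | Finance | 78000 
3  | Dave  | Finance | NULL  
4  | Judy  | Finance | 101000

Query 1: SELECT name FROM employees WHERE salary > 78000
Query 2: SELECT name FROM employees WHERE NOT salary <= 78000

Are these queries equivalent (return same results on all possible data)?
Yes, equivalent

Both queries return: [('Eve',), ('Judy',)]

Reason: Both filter salary > 78000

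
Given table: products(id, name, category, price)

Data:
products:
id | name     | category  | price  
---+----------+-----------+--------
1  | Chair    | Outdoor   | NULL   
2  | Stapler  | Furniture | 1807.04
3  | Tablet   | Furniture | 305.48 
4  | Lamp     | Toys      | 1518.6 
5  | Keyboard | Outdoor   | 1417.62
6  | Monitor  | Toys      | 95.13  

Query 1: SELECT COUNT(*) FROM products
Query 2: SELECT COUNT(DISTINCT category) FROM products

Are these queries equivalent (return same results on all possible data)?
No, not equivalent

Query 1 returns: [(6,)]
Query 2 returns: [(3,)]

Reason: COUNT(*) counts rows, COUNT(DISTINCT category) counts unique categorys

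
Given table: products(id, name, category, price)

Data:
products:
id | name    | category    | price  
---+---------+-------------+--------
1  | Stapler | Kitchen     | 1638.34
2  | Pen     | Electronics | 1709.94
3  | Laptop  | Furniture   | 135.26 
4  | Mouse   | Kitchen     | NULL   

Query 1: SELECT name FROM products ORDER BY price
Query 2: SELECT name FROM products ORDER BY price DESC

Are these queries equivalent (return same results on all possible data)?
No, not equivalent

Query 1 returns: [('Mouse',), ('Laptop',), ('Stapler',), ('Pen',)]
Query 2 returns: [('Pen',), ('Stapler',), ('Laptop',), ('Mouse',)]

Reason: ASC vs DESC gives opposite ordering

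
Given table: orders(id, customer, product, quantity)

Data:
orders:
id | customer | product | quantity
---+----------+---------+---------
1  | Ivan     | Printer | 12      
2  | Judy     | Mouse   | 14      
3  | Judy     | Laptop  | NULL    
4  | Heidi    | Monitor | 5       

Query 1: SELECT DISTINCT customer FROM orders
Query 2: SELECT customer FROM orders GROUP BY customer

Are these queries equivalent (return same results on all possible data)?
Yes, equivalent

Both queries return: [('Heidi',), ('Ivan',), ('Judy',)]

Reason: Both get unique customers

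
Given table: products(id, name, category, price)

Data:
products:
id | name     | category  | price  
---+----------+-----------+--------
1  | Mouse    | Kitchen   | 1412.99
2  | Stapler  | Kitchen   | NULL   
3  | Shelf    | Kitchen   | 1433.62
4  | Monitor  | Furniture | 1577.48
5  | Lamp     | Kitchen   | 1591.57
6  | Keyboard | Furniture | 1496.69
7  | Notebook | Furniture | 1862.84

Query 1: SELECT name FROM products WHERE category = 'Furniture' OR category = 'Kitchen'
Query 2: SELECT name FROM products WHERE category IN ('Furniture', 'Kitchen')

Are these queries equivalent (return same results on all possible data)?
Yes, equivalent

Both queries return: [('Keyboard',), ('Lamp',), ('Monitor',), ('Mouse',), ('Notebook',), ('Shelf',), ('Stapler',)]

Reason: OR vs IN are equivalent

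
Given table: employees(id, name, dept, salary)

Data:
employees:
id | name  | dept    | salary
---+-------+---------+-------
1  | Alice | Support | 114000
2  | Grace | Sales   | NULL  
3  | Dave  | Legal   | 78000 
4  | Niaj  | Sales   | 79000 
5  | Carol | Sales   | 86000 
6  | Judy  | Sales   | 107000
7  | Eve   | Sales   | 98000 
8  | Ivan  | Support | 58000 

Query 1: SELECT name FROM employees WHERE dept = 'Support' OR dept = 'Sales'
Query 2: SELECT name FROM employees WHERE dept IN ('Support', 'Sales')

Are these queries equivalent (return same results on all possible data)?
Yes, equivalent

Both queries return: [('Alice',), ('Carol',), ('Eve',), ('Grace',), ('Ivan',), ('Judy',), ('Niaj',)]

Reason: OR vs IN are equivalent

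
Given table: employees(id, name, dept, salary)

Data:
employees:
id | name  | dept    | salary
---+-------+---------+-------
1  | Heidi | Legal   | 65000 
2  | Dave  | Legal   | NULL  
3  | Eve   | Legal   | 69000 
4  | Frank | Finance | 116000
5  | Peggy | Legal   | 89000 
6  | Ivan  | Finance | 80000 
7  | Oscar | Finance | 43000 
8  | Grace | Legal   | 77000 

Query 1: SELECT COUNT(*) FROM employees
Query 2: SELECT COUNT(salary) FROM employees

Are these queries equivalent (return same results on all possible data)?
No, not equivalent

Query 1 returns: [(8,)]
Query 2 returns: [(7,)]

Reason: COUNT(*) includes NULLs, COUNT(column) excludes them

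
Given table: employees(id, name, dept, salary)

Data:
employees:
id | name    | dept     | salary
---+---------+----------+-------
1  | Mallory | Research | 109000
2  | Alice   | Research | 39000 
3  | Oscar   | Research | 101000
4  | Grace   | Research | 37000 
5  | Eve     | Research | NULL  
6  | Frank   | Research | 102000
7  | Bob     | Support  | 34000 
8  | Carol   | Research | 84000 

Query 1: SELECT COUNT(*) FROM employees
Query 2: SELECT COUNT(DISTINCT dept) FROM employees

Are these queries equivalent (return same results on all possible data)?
No, not equivalent

Query 1 returns: [(8,)]
Query 2 returns: [(2,)]

Reason: COUNT(*) counts rows, COUNT(DISTINCT dept) counts unique depts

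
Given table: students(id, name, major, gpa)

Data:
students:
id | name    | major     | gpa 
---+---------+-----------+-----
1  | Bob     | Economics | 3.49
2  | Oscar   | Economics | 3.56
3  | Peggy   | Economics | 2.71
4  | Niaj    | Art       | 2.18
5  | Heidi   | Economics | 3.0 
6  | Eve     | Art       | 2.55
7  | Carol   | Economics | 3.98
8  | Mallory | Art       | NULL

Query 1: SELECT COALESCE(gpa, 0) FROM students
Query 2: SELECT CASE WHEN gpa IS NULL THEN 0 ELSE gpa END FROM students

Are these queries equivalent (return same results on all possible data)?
Yes, equivalent

Both queries return: [(0,), (2.18,), (2.55,), (2.71,), (3.0,), (3.49,), (3.56,), (3.98,)]

Reason: COALESCE vs CASE for NULL handling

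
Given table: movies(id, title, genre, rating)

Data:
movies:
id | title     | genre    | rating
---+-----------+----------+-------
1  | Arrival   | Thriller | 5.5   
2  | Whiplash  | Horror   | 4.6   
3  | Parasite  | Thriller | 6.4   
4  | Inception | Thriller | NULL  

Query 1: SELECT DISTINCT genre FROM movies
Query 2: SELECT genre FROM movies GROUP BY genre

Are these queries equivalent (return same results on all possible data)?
Yes, equivalent

Both queries return: [('Horror',), ('Thriller',)]

Reason: Both get unique genres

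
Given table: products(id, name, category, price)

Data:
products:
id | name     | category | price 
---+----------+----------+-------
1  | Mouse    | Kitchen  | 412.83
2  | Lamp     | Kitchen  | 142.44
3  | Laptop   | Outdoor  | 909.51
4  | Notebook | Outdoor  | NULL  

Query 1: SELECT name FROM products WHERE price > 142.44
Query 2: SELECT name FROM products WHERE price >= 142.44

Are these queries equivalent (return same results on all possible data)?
No, not equivalent

Query 1 returns: [('Mouse',), ('Laptop',)]
Query 2 returns: [('Mouse',), ('Lamp',), ('Laptop',)]

Reason: > vs >= gives different results when price = 142.44 exists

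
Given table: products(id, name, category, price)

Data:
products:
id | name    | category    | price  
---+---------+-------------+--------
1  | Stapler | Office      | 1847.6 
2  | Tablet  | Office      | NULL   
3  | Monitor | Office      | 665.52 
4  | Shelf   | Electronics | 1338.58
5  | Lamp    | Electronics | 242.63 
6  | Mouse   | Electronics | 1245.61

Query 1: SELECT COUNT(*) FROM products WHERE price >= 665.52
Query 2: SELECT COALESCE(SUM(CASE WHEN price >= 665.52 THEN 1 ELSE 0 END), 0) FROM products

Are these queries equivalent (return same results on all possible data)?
Yes, equivalent

Both queries return: [(4,)]

Reason: COUNT with WHERE vs conditional SUM (COALESCE handles empty-table NULL)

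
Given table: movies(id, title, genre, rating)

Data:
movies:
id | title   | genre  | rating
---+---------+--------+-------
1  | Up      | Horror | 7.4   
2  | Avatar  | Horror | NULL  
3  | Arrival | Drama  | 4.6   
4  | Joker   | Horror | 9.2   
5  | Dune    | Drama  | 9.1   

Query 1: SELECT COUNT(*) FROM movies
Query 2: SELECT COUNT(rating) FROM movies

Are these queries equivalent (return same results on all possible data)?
No, not equivalent

Query 1 returns: [(5,)]
Query 2 returns: [(4,)]

Reason: COUNT(*) includes NULLs, COUNT(column) excludes them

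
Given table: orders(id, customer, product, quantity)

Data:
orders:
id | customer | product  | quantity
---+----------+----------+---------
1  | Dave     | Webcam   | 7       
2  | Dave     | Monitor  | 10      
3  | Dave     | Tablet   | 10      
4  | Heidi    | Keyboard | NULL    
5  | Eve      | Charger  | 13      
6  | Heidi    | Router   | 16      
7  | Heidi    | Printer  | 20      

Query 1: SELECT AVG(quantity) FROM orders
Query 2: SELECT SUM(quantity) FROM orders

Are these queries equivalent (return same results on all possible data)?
No, not equivalent

Query 1 returns: [(12.666666666666666,)]
Query 2 returns: [(76,)]

Reason: AVG vs SUM give different aggregate values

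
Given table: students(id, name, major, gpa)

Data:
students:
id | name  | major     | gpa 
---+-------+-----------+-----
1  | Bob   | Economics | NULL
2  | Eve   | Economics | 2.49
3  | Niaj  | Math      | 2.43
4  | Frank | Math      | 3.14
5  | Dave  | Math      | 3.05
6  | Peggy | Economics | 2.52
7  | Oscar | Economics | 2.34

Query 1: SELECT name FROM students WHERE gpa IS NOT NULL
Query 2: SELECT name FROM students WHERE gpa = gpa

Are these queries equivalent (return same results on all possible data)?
Yes, equivalent

Both queries return: [('Dave',), ('Eve',), ('Frank',), ('Niaj',), ('Oscar',), ('Peggy',)]

Reason: IS NOT NULL vs self-equality (both exclude NULLs)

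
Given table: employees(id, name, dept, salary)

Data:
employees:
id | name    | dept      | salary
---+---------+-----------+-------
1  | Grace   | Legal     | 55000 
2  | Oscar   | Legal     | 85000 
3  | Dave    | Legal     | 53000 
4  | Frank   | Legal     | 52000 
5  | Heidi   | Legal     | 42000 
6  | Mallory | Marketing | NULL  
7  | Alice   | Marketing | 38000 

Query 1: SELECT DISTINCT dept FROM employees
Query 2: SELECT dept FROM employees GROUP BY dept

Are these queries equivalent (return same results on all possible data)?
Yes, equivalent

Both queries return: [('Legal',), ('Marketing',)]

Reason: Both get unique depts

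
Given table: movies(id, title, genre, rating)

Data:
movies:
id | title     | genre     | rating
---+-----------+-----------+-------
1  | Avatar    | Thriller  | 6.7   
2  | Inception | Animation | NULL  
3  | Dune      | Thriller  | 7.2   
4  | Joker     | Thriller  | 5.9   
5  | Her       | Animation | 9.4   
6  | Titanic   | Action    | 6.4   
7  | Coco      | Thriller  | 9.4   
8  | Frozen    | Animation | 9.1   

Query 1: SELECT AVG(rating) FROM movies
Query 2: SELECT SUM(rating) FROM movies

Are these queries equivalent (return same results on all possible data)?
No, not equivalent

Query 1 returns: [(7.728571428571429,)]
Query 2 returns: [(54.1,)]

Reason: AVG vs SUM give different aggregate values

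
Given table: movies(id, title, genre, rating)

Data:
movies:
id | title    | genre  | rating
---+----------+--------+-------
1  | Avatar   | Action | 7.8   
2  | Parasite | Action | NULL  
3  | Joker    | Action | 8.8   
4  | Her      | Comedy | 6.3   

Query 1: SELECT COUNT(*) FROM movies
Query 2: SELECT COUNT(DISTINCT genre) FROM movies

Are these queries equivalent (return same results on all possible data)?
No, not equivalent

Query 1 returns: [(4,)]
Query 2 returns: [(2,)]

Reason: COUNT(*) counts rows, COUNT(DISTINCT genre) counts unique genres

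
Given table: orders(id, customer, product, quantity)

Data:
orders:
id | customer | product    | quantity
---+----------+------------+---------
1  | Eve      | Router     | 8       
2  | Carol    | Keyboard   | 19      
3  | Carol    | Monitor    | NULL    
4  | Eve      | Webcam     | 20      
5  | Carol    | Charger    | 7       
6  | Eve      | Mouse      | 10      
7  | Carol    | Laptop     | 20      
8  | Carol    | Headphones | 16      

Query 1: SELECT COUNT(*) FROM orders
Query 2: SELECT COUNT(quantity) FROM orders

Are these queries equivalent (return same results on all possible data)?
No, not equivalent

Query 1 returns: [(8,)]
Query 2 returns: [(7,)]

Reason: COUNT(*) includes NULLs, COUNT(column) excludes them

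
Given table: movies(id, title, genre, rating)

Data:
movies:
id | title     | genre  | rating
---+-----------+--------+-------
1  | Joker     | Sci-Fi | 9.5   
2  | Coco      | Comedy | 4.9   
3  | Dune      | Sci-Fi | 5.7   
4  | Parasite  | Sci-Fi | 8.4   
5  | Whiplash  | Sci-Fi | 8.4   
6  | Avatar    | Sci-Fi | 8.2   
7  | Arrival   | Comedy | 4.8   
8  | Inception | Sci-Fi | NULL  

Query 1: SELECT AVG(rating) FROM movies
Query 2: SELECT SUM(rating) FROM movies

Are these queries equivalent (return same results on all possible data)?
No, not equivalent

Query 1 returns: [(7.128571428571428,)]
Query 2 returns: [(49.9,)]

Reason: AVG vs SUM give different aggregate values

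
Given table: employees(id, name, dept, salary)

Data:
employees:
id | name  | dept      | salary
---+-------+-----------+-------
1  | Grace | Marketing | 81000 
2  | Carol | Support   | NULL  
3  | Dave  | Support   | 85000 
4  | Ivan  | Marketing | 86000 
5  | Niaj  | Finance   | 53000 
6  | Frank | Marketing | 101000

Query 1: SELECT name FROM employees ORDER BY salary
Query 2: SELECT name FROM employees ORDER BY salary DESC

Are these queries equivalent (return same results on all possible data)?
No, not equivalent

Query 1 returns: [('Carol',), ('Niaj',), ('Grace',), ('Dave',), ('Ivan',), ('Frank',)]
Query 2 returns: [('Frank',), ('Ivan',), ('Dave',), ('Grace',), ('Niaj',), ('Carol',)]

Reason: ASC vs DESC gives opposite ordering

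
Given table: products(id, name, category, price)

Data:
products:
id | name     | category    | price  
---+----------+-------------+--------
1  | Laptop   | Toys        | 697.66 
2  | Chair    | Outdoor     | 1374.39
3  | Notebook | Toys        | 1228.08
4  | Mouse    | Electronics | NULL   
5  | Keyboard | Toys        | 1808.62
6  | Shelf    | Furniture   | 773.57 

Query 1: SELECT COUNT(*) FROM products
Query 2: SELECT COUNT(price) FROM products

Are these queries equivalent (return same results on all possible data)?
No, not equivalent

Query 1 returns: [(6,)]
Query 2 returns: [(5,)]

Reason: COUNT(*) includes NULLs, COUNT(column) excludes them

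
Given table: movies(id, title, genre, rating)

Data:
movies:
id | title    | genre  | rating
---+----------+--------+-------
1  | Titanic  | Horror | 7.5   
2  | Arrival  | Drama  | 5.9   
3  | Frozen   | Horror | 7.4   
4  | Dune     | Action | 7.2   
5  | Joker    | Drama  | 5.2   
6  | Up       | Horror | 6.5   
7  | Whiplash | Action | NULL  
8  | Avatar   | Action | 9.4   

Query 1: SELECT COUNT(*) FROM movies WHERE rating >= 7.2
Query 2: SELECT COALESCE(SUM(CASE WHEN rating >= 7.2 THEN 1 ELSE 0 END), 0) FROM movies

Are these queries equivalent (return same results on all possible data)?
Yes, equivalent

Both queries return: [(4,)]

Reason: COUNT with WHERE vs conditional SUM (COALESCE handles empty-table NULL)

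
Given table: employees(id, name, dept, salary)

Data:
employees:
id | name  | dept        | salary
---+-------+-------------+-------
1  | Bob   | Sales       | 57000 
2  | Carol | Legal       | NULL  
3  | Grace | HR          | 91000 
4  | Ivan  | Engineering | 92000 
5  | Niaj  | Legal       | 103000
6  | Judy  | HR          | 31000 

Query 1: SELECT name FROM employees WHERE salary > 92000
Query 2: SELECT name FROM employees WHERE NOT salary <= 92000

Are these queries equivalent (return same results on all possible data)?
Yes, equivalent

Both queries return: [('Niaj',)]

Reason: Both filter salary > 92000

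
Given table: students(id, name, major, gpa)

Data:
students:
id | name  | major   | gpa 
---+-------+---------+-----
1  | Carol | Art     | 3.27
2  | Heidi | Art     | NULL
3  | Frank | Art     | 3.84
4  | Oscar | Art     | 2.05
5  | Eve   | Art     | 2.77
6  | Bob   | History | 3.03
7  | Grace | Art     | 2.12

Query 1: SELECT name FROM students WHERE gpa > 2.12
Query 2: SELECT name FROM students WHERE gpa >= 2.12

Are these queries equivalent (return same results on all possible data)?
No, not equivalent

Query 1 returns: [('Carol',), ('Frank',), ('Eve',), ('Bob',)]
Query 2 returns: [('Carol',), ('Frank',), ('Eve',), ('Bob',), ('Grace',)]

Reason: > vs >= gives different results when gpa = 2.12 exists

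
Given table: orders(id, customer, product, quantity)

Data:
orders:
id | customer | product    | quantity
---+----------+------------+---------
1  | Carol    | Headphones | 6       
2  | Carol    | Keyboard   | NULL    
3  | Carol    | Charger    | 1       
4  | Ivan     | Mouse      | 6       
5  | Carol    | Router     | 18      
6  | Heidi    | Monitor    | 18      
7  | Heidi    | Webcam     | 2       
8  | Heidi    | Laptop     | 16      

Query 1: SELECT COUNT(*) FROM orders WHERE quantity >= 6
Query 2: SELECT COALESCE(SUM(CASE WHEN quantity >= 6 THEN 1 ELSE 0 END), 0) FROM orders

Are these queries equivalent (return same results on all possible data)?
Yes, equivalent

Both queries return: [(5,)]

Reason: COUNT with WHERE vs conditional SUM (COALESCE handles empty-table NULL)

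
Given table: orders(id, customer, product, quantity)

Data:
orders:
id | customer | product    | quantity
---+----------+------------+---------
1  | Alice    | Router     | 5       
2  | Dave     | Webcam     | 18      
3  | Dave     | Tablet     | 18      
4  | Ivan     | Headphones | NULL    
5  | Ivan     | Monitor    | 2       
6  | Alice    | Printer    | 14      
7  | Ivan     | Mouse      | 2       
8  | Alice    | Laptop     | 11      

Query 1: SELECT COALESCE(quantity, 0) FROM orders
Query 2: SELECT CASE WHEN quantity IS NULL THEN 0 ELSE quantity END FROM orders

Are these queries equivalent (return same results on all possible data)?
Yes, equivalent

Both queries return: [(0,), (2,), (2,), (5,), (11,), (14,), (18,), (18,)]

Reason: COALESCE vs CASE for NULL handling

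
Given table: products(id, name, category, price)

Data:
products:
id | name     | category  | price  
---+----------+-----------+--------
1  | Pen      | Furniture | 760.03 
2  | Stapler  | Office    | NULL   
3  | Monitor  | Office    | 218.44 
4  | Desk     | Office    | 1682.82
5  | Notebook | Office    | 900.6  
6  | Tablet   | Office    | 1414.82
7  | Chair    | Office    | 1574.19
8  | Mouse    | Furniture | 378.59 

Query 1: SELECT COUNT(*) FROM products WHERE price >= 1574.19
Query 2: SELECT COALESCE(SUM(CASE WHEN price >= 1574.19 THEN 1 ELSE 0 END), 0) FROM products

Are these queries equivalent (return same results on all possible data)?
Yes, equivalent

Both queries return: [(2,)]

Reason: COUNT with WHERE vs conditional SUM (COALESCE handles empty-table NULL)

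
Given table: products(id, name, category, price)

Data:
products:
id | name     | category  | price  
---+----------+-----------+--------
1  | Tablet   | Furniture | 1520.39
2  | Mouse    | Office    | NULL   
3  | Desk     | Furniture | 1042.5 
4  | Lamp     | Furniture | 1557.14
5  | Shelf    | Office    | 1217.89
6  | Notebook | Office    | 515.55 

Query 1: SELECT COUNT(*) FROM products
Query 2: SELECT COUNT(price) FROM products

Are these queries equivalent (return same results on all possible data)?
No, not equivalent

Query 1 returns: [(6,)]
Query 2 returns: [(5,)]

Reason: COUNT(*) includes NULLs, COUNT(column) excludes them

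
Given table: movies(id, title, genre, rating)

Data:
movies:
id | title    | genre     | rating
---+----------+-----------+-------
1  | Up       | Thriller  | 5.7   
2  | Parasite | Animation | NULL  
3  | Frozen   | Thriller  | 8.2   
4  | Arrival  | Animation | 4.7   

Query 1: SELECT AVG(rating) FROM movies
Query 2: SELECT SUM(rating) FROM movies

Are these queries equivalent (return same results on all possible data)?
No, not equivalent

Query 1 returns: [(6.2,)]
Query 2 returns: [(18.6,)]

Reason: AVG vs SUM give different aggregate values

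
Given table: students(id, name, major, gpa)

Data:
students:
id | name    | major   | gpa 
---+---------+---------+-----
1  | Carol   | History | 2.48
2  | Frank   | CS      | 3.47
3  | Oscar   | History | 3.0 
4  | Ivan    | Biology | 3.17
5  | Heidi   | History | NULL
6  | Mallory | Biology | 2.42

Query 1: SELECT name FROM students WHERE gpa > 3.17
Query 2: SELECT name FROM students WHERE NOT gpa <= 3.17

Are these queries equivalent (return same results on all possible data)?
Yes, equivalent

Both queries return: [('Frank',)]

Reason: Both filter gpa > 3.17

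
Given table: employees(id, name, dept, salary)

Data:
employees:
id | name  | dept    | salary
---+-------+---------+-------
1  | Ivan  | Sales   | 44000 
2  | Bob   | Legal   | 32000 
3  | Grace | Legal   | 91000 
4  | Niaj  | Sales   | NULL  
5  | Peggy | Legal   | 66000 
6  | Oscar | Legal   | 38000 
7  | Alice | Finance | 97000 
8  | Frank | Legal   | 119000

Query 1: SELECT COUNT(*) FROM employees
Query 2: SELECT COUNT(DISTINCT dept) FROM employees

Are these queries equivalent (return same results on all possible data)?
No, not equivalent

Query 1 returns: [(8,)]
Query 2 returns: [(3,)]

Reason: COUNT(*) counts rows, COUNT(DISTINCT dept) counts unique depts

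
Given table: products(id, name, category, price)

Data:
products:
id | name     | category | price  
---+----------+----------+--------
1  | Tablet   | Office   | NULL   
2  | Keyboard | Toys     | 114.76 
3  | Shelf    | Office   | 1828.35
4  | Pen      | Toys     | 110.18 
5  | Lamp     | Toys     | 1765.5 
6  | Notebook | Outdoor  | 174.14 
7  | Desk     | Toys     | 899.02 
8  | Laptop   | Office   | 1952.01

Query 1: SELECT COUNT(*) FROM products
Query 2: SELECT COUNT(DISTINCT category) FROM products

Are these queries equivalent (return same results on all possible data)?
No, not equivalent

Query 1 returns: [(8,)]
Query 2 returns: [(3,)]

Reason: COUNT(*) counts rows, COUNT(DISTINCT category) counts unique categorys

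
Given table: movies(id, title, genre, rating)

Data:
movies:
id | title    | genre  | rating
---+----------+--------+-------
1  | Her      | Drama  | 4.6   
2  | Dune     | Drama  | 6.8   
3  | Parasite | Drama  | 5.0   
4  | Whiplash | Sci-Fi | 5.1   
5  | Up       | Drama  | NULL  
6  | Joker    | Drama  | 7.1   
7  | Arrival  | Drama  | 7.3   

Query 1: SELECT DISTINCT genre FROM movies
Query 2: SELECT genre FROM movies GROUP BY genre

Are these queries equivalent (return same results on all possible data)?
Yes, equivalent

Both queries return: [('Drama',), ('Sci-Fi',)]

Reason: Both get unique genres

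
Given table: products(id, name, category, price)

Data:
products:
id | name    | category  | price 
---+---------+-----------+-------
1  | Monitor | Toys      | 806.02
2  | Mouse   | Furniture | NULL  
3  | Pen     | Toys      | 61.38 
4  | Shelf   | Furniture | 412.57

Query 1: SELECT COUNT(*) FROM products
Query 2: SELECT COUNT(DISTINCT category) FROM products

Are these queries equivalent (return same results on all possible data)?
No, not equivalent

Query 1 returns: [(4,)]
Query 2 returns: [(2,)]

Reason: COUNT(*) counts rows, COUNT(DISTINCT category) counts unique categorys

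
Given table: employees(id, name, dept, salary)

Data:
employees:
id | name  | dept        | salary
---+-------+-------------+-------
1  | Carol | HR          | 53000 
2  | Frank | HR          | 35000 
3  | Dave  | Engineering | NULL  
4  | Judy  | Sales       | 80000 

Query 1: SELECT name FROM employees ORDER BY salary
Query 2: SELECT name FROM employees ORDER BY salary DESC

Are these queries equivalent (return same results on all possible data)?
No, not equivalent

Query 1 returns: [('Dave',), ('Frank',), ('Carol',), ('Judy',)]
Query 2 returns: [('Judy',), ('Carol',), ('Frank',), ('Dave',)]

Reason: ASC vs DESC gives opposite ordering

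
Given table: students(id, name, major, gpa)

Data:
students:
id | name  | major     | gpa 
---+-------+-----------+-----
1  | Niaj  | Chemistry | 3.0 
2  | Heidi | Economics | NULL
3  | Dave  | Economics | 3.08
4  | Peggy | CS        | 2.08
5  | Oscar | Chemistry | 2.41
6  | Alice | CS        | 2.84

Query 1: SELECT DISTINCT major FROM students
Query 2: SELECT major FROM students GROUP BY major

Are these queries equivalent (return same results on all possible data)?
Yes, equivalent

Both queries return: [('CS',), ('Chemistry',), ('Economics',)]

Reason: Both get unique majors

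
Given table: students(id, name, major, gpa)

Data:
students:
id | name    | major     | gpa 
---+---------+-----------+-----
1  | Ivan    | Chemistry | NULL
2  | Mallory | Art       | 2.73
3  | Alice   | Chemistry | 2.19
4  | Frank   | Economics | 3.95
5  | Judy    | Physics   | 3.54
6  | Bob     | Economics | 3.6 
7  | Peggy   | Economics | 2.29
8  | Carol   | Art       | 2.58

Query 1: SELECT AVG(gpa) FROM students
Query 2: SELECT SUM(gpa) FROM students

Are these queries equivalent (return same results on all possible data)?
No, not equivalent

Query 1 returns: [(2.9828571428571427,)]
Query 2 returns: [(20.88,)]

Reason: AVG vs SUM give different aggregate values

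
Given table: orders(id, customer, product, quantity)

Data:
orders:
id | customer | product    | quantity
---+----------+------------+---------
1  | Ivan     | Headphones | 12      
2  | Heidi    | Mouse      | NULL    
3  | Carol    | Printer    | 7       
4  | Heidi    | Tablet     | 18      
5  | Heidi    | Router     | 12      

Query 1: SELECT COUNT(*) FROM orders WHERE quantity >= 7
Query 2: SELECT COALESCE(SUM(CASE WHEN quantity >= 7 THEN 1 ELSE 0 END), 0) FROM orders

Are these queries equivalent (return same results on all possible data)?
Yes, equivalent

Both queries return: [(4,)]

Reason: COUNT with WHERE vs conditional SUM (COALESCE handles empty-table NULL)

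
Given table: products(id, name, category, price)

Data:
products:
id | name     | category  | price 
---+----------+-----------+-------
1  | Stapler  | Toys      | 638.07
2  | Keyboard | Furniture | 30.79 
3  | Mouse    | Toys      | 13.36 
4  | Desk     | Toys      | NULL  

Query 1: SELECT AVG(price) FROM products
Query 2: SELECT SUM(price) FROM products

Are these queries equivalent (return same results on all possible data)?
No, not equivalent

Query 1 returns: [(227.40666666666667,)]
Query 2 returns: [(682.22,)]

Reason: AVG vs SUM give different aggregate values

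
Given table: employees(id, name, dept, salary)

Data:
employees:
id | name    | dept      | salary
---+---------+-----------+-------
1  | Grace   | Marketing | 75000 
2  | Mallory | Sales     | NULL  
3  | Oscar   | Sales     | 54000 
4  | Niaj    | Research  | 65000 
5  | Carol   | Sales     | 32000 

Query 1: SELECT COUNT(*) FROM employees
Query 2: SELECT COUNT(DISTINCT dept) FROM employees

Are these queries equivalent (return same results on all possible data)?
No, not equivalent

Query 1 returns: [(5,)]
Query 2 returns: [(3,)]

Reason: COUNT(*) counts rows, COUNT(DISTINCT dept) counts unique depts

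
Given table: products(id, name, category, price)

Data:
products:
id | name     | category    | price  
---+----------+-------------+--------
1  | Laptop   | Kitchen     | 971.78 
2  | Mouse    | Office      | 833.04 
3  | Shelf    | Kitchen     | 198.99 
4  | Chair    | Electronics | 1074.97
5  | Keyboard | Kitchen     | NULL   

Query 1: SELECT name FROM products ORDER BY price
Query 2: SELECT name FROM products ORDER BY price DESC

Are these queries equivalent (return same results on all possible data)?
No, not equivalent

Query 1 returns: [('Keyboard',), ('Shelf',), ('Mouse',), ('Laptop',), ('Chair',)]
Query 2 returns: [('Chair',), ('Laptop',), ('Mouse',), ('Shelf',), ('Keyboard',)]

Reason: ASC vs DESC gives opposite ordering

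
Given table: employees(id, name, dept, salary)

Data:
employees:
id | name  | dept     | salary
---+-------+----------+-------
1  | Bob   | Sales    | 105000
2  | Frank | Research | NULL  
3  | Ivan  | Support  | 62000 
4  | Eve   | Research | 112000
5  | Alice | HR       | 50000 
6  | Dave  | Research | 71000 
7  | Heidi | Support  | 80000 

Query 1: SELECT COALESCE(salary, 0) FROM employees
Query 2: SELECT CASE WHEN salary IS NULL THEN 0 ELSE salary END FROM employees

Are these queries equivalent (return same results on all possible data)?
Yes, equivalent

Both queries return: [(0,), (50000,), (62000,), (71000,), (80000,), (105000,), (112000,)]

Reason: COALESCE vs CASE for NULL handling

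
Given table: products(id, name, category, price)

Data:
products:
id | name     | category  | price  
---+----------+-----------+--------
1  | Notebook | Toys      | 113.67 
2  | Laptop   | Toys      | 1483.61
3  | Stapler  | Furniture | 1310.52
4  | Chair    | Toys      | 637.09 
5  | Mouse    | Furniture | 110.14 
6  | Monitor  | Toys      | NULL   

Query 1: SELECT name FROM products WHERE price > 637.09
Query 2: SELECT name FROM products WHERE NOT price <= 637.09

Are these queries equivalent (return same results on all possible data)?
Yes, equivalent

Both queries return: [('Laptop',), ('Stapler',)]

Reason: Both filter price > 637.09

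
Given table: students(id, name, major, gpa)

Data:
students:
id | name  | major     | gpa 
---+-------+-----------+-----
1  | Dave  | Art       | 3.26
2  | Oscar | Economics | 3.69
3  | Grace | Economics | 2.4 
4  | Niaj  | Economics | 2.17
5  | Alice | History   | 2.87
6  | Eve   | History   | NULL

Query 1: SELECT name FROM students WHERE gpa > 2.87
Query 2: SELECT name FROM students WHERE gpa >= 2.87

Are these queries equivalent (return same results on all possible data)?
No, not equivalent

Query 1 returns: [('Dave',), ('Oscar',)]
Query 2 returns: [('Dave',), ('Oscar',), ('Alice',)]

Reason: > vs >= gives different results when gpa = 2.87 exists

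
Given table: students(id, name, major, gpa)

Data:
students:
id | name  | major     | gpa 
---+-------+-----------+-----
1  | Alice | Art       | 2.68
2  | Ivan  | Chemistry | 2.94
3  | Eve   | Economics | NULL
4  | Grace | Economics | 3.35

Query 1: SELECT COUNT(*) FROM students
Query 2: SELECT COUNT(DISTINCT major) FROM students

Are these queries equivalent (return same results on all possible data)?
No, not equivalent

Query 1 returns: [(4,)]
Query 2 returns: [(3,)]

Reason: COUNT(*) counts rows, COUNT(DISTINCT major) counts unique majors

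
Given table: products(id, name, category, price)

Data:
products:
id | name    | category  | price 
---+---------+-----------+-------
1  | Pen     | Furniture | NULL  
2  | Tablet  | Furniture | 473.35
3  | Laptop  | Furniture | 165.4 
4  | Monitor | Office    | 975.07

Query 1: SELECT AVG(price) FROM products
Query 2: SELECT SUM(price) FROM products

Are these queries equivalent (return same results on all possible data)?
No, not equivalent

Query 1 returns: [(537.94,)]
Query 2 returns: [(1613.8200000000002,)]

Reason: AVG vs SUM give different aggregate values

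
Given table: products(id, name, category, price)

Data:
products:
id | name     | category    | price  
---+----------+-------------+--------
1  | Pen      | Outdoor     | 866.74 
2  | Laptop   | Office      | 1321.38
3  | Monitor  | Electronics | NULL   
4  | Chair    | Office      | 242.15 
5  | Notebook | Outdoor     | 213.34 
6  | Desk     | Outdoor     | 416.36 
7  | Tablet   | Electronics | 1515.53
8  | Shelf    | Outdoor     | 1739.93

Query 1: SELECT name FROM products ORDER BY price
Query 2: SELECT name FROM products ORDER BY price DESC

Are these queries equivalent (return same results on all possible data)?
No, not equivalent

Query 1 returns: [('Monitor',), ('Notebook',), ('Chair',), ('Desk',), ('Pen',), ('Laptop',), ('Tablet',), ('Shelf',)]
Query 2 returns: [('Shelf',), ('Tablet',), ('Laptop',), ('Pen',), ('Desk',), ('Chair',), ('Notebook',), ('Monitor',)]

Reason: ASC vs DESC gives opposite ordering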